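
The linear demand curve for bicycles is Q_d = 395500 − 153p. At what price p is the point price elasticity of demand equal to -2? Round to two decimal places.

1723.31

Ed = −153p/(395500 − 153p). Set this equal to -2:
153p = 2·(395500 − 153p) ⇒ 153p(1 + 2) = 2·395500
p = 2·395500 / (153·3) = 1723.3115…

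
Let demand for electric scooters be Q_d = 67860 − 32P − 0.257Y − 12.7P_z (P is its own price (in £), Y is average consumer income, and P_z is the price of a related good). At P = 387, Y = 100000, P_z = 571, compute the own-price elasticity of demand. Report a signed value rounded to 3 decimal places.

At the given values, Q_d = 67860 − 32(387) − 0.257(100000) − 12.7(571) = 22524.3.
∂Q_d/∂P = −32.
E = (-32) × (387/22524.3) = -0.54980…

-0.550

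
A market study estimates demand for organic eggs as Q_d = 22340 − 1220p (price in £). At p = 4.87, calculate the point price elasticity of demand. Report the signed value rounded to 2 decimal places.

dQ_d/dp = −1220. At p = 4.87, Q_d = 22340 − 1220(4.87) = 16398.6.
Ed = (dQ_d/dp)·(p/Q_d) = −1220 × (4.87/16398.6) = -0.3623…

-0.36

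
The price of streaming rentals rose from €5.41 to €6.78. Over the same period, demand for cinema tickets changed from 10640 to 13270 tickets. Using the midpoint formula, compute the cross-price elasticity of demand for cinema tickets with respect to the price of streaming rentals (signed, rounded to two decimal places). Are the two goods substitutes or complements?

0.98; substitutes

%ΔQ_{cinema tickets} = (13270 − 10640)/avg = 2630/11955 = 0.219991…
%ΔP_{streaming rentals} = (6.78 − 5.41)/avg = 1.37/6.095 = 0.224774…
E_cross = (2630/11955) / (1.37/6.095) = 0.9787…
E_cross > 0 ⇒ the goods are substitutes.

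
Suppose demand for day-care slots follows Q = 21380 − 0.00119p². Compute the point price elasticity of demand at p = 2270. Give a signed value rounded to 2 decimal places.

dQ/dp = −2·0.00119·p = -5.4026. At p = 2270, Q = 15248.049.
Ed = (dQ/dp)·(p/Q) = (-5.4026) × (2270/15248.049) = -0.8042…

-0.80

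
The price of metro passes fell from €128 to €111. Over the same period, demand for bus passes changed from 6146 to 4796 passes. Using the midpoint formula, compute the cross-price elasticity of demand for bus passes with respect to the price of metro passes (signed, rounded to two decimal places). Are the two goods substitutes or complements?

%ΔQ_{bus passes} = (4796 − 6146)/avg = -1350/5471 = -0.246755…
%ΔP_{metro passes} = (111 − 128)/avg = -17/119.5 = -0.142259…
E_cross = (-1350/5471) / (-17/119.5) = 1.7345…
E_cross > 0 ⇒ the goods are substitutes.

1.73; substitutes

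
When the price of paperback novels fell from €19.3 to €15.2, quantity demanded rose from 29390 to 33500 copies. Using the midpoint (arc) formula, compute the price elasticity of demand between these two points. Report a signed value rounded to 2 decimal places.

-0.55

%ΔQ = (33500 − 29390) / [(29390 + 33500)/2] = 4110/31445 = 0.130704…
%ΔP = (15.2 − 19.3) / [(19.3 + 15.2)/2] = -4.1/17.25 = -0.237681…
Arc Ed = %ΔQ / %ΔP = (4110/31445) / (-4.1/17.25) = -0.5499…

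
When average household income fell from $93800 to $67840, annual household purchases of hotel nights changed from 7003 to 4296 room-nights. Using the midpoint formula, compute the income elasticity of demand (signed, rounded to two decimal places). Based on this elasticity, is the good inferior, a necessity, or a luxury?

%ΔQ = (4296 − 7003)/[( 7003 + 4296)/2] = -2707/5649.5 = -0.479157…
%ΔIncome = (67840 − 93800)/[( 93800 + 67840)/2] = -25960/80820 = -0.321207…
E_income = (-2707/5649.5) / (-25960/80820) = 1.4917…
E_income > 1 ⇒ normal good, luxury.

1.49; luxury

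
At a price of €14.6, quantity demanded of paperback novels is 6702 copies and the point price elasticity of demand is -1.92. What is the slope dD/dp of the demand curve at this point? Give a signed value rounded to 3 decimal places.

Ed = (dD/dp)·(p/D) ⇒ dD/dp = Ed·D/p = (-1.92)·6702/14.6 = -881.35890…

-881.359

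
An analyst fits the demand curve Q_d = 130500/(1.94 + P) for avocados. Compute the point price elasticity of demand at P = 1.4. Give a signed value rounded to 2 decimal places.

dQ_d/dP = −130500/(1.94 + P)² = -11698.2. At P = 1.4, Q_d = 39071.9.
Ed = (dQ_d/dP)·(P/Q_d) = (-11698.2) × (1.4/39071.9) = -0.4191…

-0.42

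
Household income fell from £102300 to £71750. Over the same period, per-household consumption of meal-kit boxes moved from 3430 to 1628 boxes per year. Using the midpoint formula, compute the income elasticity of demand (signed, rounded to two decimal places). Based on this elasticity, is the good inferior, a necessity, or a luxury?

%ΔQ = (1628 − 3430)/[( 3430 + 1628)/2] = -1802/2529 = -0.712534…
%ΔIncome = (71750 − 102300)/[( 102300 + 71750)/2] = -30550/87025 = -0.351048…
E_income = (-1802/2529) / (-30550/87025) = 2.0297…
E_income > 1 ⇒ normal good, luxury.

2.03; luxury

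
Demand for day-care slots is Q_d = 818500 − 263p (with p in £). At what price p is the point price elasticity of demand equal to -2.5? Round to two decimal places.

2222.98

Ed = −263p/(818500 − 263p). Set this equal to -2.5:
263p = 2.5·(818500 − 263p) ⇒ 263p(1 + 2.5) = 2.5·818500
p = 2.5·818500 / (263·3.5) = 2222.9766…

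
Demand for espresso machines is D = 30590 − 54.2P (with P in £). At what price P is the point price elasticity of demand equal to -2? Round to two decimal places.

Ed = −54.2P/(30590 − 54.2P). Set this equal to -2:
54.2P = 2·(30590 − 54.2P) ⇒ 54.2P(1 + 2) = 2·30590
P = 2·30590 / (54.2·3) = 376.2607…

376.26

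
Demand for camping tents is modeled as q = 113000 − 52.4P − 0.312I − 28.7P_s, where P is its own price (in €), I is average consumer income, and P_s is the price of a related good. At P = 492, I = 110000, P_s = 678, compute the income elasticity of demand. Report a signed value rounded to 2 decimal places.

-1.03

At the given values, q = 113000 − 52.4(492) − 0.312(110000) − 28.7(678) = 33440.6.
∂q/∂I = -0.312.
E = (-0.312) × (110000/33440.6) = -1.0262…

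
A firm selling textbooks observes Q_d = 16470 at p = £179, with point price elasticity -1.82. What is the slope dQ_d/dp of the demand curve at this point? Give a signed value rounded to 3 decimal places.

Ed = (dQ_d/dp)·(p/Q_d) ⇒ dQ_d/dp = Ed·Q_d/p = (-1.82)·16470/179 = -167.46033…

-167.460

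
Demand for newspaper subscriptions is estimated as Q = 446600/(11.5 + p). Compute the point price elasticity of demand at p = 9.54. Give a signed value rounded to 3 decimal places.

dQ/dp = −446600/(11.5 + p)² = -1008.85. At p = 9.54, Q = 21226.2.
Ed = (dQ/dp)·(p/Q) = (-1008.85) × (9.54/21226.2) = -0.45342…

-0.453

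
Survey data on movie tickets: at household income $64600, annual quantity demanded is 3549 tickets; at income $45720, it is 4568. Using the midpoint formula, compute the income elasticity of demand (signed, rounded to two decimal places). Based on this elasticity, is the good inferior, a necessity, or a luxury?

%ΔQ = (4568 − 3549)/[( 3549 + 4568)/2] = 1019/4058.5 = 0.251077…
%ΔIncome = (45720 − 64600)/[( 64600 + 45720)/2] = -18880/55160 = -0.342277…
E_income = (1019/4058.5) / (-18880/55160) = -0.7335…
E_income < 0 ⇒ inferior good.

-0.73; inferior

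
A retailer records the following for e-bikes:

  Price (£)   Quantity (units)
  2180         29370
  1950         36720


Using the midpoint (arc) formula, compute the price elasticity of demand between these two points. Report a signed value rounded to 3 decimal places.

-1.997

%ΔQ = (36720 − 29370) / [(29370 + 36720)/2] = 7350/33045 = 0.222423…
%ΔP = (1950 − 2180) / [(2180 + 1950)/2] = -230/2065 = -0.111380…
Arc Ed = %ΔQ / %ΔP = (7350/33045) / (-230/2065) = -1.99698…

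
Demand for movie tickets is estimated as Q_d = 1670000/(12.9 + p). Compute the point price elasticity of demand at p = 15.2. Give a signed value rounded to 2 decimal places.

dQ_d/dp = −1670000/(12.9 + p)² = -2114.97. At p = 15.2, Q_d = 59430.6.
Ed = (dQ_d/dp)·(p/Q_d) = (-2114.97) × (15.2/59430.6) = -0.5409…

-0.54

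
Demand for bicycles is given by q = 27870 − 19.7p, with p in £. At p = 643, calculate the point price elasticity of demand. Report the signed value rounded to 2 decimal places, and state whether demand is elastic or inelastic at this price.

dq/dp = −19.7. At p = 643, q = 27870 − 19.7(643) = 15202.9.
Ed = (dq/dp)·(p/q) = −19.7 × (643/15202.9) = -0.8332…
|Ed| = 0.83 < 1, so demand is inelastic.

-0.83; inelastic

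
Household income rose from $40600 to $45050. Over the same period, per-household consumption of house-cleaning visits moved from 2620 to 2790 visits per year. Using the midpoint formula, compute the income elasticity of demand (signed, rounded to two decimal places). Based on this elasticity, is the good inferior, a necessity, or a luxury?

0.60; necessity

%ΔQ = (2790 − 2620)/[( 2620 + 2790)/2] = 170/2705 = 0.062846…
%ΔIncome = (45050 − 40600)/[( 40600 + 45050)/2] = 4450/42825 = 0.103911…
E_income = (170/2705) / (4450/42825) = 0.6048…
0 < E_income < 1 ⇒ normal good, necessity.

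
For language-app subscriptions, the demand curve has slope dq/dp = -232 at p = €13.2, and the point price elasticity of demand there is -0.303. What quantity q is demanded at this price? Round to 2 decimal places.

Ed = (dq/dp)·(p/q) ⇒ q = (dq/dp)·p/Ed = (-232)·13.2/(-0.303) = 10106.9306…

10106.93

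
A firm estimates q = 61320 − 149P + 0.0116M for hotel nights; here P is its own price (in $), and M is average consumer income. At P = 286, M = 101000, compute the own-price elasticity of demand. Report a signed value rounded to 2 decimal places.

At the given values, q = 61320 − 149(286) + 0.0116(101000) = 19877.6.
∂q/∂P = −149.
E = (-149) × (286/19877.6) = -2.1438…

-2.14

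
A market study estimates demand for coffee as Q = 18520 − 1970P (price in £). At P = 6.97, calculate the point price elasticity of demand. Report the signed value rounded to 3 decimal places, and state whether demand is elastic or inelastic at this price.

dQ/dP = −1970. At P = 6.97, Q = 18520 − 1970(6.97) = 4789.1.
Ed = (dQ/dP)·(P/Q) = −1970 × (6.97/4789.1) = -2.86711…
|Ed| = 2.867 > 1, so demand is elastic.

-2.867; elastic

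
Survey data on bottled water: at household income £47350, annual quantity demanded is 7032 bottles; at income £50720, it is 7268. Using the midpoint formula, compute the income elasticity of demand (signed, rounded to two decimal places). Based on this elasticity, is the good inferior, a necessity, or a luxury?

0.48; necessity

%ΔQ = (7268 − 7032)/[( 7032 + 7268)/2] = 236/7150 = 0.033006…
%ΔIncome = (50720 − 47350)/[( 47350 + 50720)/2] = 3370/49035 = 0.068726…
E_income = (236/7150) / (3370/49035) = 0.4802…
0 < E_income < 1 ⇒ normal good, necessity.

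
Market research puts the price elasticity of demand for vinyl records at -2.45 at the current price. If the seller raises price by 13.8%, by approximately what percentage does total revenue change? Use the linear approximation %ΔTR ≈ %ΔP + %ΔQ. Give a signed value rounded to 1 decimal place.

-20.0%

%ΔQ ≈ Ed × %ΔP = (-2.45) × (+13.8%) = -33.8100%
%ΔTR ≈ %ΔP + %ΔQ = (+13.8%) + (-33.8100%) = -20.0100%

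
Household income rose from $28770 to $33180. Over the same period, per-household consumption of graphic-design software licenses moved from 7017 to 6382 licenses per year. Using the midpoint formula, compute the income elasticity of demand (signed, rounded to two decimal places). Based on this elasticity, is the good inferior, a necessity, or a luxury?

-0.67; inferior

%ΔQ = (6382 − 7017)/[( 7017 + 6382)/2] = -635/6699.5 = -0.094783…
%ΔIncome = (33180 − 28770)/[( 28770 + 33180)/2] = 4410/30975 = 0.142372…
E_income = (-635/6699.5) / (4410/30975) = -0.6657…
E_income < 0 ⇒ inferior good.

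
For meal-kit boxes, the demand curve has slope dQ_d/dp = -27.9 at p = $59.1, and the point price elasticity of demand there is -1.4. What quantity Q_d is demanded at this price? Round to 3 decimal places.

Ed = (dQ_d/dp)·(p/Q_d) ⇒ Q_d = (dQ_d/dp)·p/Ed = (-27.9)·59.1/(-1.4) = 1177.77857…

1177.779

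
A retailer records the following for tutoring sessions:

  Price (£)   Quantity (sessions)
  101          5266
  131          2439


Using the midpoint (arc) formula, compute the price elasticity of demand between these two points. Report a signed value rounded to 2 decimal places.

-2.84

%ΔQ = (2439 − 5266) / [(5266 + 2439)/2] = -2827/3852.5 = -0.733809…
%ΔP = (131 − 101) / [(101 + 131)/2] = 30/116 = 0.258620…
Arc Ed = %ΔQ / %ΔP = (-2827/3852.5) / (30/116) = -2.8373…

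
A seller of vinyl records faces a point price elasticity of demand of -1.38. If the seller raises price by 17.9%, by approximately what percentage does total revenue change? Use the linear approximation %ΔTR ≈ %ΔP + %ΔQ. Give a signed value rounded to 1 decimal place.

%ΔQ ≈ Ed × %ΔP = (-1.38) × (+17.9%) = -24.7020%
%ΔTR ≈ %ΔP + %ΔQ = (+17.9%) + (-24.7020%) = -6.8020%

-6.8%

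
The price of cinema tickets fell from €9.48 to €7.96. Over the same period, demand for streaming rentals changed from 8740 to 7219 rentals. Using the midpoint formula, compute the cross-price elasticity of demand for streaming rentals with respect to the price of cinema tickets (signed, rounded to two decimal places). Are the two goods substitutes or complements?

%ΔQ_{streaming rentals} = (7219 − 8740)/avg = -1521/7979.5 = -0.190613…
%ΔP_{cinema tickets} = (7.96 − 9.48)/avg = -1.52/8.72 = -0.174311…
E_cross = (-1521/7979.5) / (-1.52/8.72) = 1.0935…
E_cross > 0 ⇒ the goods are substitutes.

1.09; substitutes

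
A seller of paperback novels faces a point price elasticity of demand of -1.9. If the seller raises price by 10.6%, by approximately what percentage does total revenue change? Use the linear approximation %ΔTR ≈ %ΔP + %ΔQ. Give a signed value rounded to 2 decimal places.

-9.54%

%ΔQ ≈ Ed × %ΔP = (-1.9) × (+10.6%) = -20.1400%
%ΔTR ≈ %ΔP + %ΔQ = (+10.6%) + (-20.1400%) = -9.5400%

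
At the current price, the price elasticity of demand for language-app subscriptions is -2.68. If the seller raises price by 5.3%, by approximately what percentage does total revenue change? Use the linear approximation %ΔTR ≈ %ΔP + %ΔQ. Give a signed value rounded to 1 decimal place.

%ΔQ ≈ Ed × %ΔP = (-2.68) × (+5.3%) = -14.2040%
%ΔTR ≈ %ΔP + %ΔQ = (+5.3%) + (-14.2040%) = -8.9040%

-8.9%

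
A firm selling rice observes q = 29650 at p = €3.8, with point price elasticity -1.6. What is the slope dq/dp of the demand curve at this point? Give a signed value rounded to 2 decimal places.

Ed = (dq/dp)·(p/q) ⇒ dq/dp = Ed·q/p = (-1.6)·29650/3.8 = -12484.2105…

-12484.21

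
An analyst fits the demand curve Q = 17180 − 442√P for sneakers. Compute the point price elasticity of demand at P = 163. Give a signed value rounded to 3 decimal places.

dQ/dP = −442/(2√P) = -17.3101. At P = 163, Q = 11536.9.
Ed = (dQ/dP)·(P/Q) = (-17.3101) × (163/11536.9) = -0.24456…

-0.245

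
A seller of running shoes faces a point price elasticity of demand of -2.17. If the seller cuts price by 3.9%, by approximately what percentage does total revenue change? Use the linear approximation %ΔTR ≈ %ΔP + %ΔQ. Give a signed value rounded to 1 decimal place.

%ΔQ ≈ Ed × %ΔP = (-2.17) × (-3.9%) = +8.4630%
%ΔTR ≈ %ΔP + %ΔQ = (-3.9%) + (+8.4630%) = +4.5630%

+4.6%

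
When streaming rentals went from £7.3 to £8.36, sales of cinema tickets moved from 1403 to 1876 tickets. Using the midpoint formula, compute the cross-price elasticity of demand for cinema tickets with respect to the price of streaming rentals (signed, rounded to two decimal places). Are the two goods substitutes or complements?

%ΔQ_{cinema tickets} = (1876 − 1403)/avg = 473/1639.5 = 0.288502…
%ΔP_{streaming rentals} = (8.36 − 7.3)/avg = 1.06/7.83 = 0.135376…
E_cross = (473/1639.5) / (1.06/7.83) = 2.1311…
E_cross > 0 ⇒ the goods are substitutes.

2.13; substitutes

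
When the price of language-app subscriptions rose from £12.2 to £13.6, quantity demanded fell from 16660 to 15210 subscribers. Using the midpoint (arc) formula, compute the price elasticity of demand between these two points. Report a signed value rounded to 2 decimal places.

%ΔQ = (15210 − 16660) / [(16660 + 15210)/2] = -1450/15935 = -0.090994…
%ΔP = (13.6 − 12.2) / [(12.2 + 13.6)/2] = 1.4/12.9 = 0.108527…
Arc Ed = %ΔQ / %ΔP = (-1450/15935) / (1.4/12.9) = -0.8384…

-0.84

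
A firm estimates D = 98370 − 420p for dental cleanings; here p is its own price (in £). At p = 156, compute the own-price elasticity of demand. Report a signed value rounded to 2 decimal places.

-1.99

At the given values, D = 98370 − 420(156) = 32850.
∂D/∂p = −420.
E = (-420) × (156/32850) = -1.9945…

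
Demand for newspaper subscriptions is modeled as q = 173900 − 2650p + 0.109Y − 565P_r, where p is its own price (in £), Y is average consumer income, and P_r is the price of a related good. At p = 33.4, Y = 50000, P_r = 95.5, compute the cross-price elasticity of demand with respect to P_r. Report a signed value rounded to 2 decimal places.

-1.46

At the given values, q = 173900 − 2650(33.4) + 0.109(50000) − 565(95.5) = 36882.5.
∂q/∂P_r = -565.
E = (-565) × (95.5/36882.5) = -1.4629…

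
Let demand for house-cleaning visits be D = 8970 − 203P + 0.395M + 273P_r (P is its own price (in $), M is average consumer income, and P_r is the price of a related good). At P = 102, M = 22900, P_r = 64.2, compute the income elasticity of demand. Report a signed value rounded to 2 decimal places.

0.61

At the given values, D = 8970 − 203(102) + 0.395(22900) + 273(64.2) = 14836.1.
∂D/∂M = 0.395.
E = (0.395) × (22900/14836.1) = 0.6096…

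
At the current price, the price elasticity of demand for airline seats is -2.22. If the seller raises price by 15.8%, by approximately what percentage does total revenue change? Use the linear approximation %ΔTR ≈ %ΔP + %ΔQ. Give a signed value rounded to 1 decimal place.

%ΔQ ≈ Ed × %ΔP = (-2.22) × (+15.8%) = -35.0760%
%ΔTR ≈ %ΔP + %ΔQ = (+15.8%) + (-35.0760%) = -19.2760%

-19.3%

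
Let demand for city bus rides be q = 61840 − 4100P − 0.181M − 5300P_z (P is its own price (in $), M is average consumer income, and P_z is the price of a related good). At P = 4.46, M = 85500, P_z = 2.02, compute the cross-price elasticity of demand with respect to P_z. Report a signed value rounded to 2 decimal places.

At the given values, q = 61840 − 4100(4.46) − 0.181(85500) − 5300(2.02) = 17372.5.
∂q/∂P_z = -5300.
E = (-5300) × (2.02/17372.5) = -0.6162…

-0.62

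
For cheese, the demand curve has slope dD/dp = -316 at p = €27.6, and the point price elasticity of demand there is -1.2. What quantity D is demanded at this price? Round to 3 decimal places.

Ed = (dD/dp)·(p/D) ⇒ D = (dD/dp)·p/Ed = (-316)·27.6/(-1.2) = 7268

7268.000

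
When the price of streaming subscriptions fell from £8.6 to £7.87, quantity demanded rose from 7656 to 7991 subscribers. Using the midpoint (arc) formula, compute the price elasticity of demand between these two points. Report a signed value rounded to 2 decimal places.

%ΔQ = (7991 − 7656) / [(7656 + 7991)/2] = 335/7823.5 = 0.042819…
%ΔP = (7.87 − 8.6) / [(8.6 + 7.87)/2] = -0.73/8.235 = -0.088646…
Arc Ed = %ΔQ / %ΔP = (335/7823.5) / (-0.73/8.235) = -0.4830…

-0.48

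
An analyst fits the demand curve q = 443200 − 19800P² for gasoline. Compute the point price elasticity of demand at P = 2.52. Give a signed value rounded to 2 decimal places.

dq/dP = −2·19800·P = -99792. At P = 2.52, q = 317462.08.
Ed = (dq/dP)·(P/q) = (-99792) × (2.52/317462.08) = -0.7921…

-0.79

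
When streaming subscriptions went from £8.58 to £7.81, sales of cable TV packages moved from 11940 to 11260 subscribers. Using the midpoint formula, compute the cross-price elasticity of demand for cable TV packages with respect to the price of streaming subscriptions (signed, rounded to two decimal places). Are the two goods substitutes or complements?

%ΔQ_{cable TV packages} = (11260 − 11940)/avg = -680/11600 = -0.058620…
%ΔP_{streaming subscriptions} = (7.81 − 8.58)/avg = -0.77/8.195 = -0.093959…
E_cross = (-680/11600) / (-0.77/8.195) = 0.6238…
E_cross > 0 ⇒ the goods are substitutes.

0.62; substitutes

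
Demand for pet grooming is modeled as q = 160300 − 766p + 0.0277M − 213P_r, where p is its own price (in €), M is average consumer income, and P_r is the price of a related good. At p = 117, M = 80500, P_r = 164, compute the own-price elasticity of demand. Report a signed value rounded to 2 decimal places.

-2.36

At the given values, q = 160300 − 766(117) + 0.0277(80500) − 213(164) = 37975.85.
∂q/∂p = −766.
E = (-766) × (117/37975.85) = -2.3599…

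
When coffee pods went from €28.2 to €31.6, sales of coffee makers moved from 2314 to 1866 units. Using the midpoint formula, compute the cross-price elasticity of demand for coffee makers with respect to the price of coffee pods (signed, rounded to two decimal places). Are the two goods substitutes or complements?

-1.89; complements

%ΔQ_{coffee makers} = (1866 − 2314)/avg = -448/2090 = -0.214354…
%ΔP_{coffee pods} = (31.6 − 28.2)/avg = 3.4/29.9 = 0.113712…
E_cross = (-448/2090) / (3.4/29.9) = -1.8850…
E_cross < 0 ⇒ the goods are complements.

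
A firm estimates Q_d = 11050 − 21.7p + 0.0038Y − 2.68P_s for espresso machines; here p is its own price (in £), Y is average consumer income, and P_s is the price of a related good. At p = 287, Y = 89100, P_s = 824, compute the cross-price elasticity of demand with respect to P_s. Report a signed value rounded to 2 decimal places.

-0.75

At the given values, Q_d = 11050 − 21.7(287) + 0.0038(89100) − 2.68(824) = 2952.36.
∂Q_d/∂P_s = -2.68.
E = (-2.68) × (824/2952.36) = -0.7479…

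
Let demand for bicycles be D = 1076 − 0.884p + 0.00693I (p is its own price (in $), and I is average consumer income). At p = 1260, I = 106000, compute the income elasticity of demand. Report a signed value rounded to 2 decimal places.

1.05

At the given values, D = 1076 − 0.884(1260) + 0.00693(106000) = 696.74.
∂D/∂I = 0.00693.
E = (0.00693) × (106000/696.74) = 1.0543…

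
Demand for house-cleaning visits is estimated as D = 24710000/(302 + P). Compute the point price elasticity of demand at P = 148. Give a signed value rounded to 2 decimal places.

dD/dP = −24710000/(302 + P)² = -122.025. At P = 148, D = 54911.1.
Ed = (dD/dP)·(P/D) = (-122.025) × (148/54911.1) = -0.3288…

-0.33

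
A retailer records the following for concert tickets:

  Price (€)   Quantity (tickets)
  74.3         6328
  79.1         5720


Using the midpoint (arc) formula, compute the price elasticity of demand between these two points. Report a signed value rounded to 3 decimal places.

-1.613

%ΔQ = (5720 − 6328) / [(6328 + 5720)/2] = -608/6024 = -0.100929…
%ΔP = (79.1 − 74.3) / [(74.3 + 79.1)/2] = 4.8/76.7 = 0.062581…
Arc Ed = %ΔQ / %ΔP = (-608/6024) / (4.8/76.7) = -1.61277…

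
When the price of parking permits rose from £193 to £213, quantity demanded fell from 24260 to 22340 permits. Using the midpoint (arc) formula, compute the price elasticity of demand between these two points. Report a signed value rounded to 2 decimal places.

%ΔQ = (22340 − 24260) / [(24260 + 22340)/2] = -1920/23300 = -0.082403…
%ΔP = (213 − 193) / [(193 + 213)/2] = 20/203 = 0.098522…
Arc Ed = %ΔQ / %ΔP = (-1920/23300) / (20/203) = -0.8363…

-0.84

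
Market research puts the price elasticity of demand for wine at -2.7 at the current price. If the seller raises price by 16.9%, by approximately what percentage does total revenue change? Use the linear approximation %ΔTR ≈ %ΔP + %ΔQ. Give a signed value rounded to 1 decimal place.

%ΔQ ≈ Ed × %ΔP = (-2.7) × (+16.9%) = -45.6300%
%ΔTR ≈ %ΔP + %ΔQ = (+16.9%) + (-45.6300%) = -28.7300%

-28.7%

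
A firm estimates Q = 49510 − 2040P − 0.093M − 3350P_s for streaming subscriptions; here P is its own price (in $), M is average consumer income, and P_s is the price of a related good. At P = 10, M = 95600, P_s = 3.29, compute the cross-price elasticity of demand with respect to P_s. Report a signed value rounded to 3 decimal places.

At the given values, Q = 49510 − 2040(10) − 0.093(95600) − 3350(3.29) = 9197.7.
∂Q/∂P_s = -3350.
E = (-3350) × (3.29/9197.7) = -1.19828…

-1.198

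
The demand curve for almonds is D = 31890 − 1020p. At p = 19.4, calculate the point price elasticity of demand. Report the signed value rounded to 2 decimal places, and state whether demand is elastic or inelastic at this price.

-1.64; elastic

dD/dp = −1020. At p = 19.4, D = 31890 − 1020(19.4) = 12102.
Ed = (dD/dp)·(p/D) = −1020 × (19.4/12102) = -1.6351…
|Ed| = 1.64 > 1, so demand is elastic.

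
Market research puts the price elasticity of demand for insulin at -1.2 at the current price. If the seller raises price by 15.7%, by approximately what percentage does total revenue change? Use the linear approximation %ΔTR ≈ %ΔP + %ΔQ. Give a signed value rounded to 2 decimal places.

%ΔQ ≈ Ed × %ΔP = (-1.2) × (+15.7%) = -18.8400%
%ΔTR ≈ %ΔP + %ΔQ = (+15.7%) + (-18.8400%) = -3.1400%

-3.14%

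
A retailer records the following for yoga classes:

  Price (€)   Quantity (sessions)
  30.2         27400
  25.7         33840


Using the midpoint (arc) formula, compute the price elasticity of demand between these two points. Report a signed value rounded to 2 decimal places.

%ΔQ = (33840 − 27400) / [(27400 + 33840)/2] = 6440/30620 = 0.210320…
%ΔP = (25.7 − 30.2) / [(30.2 + 25.7)/2] = -4.5/27.95 = -0.161001…
Arc Ed = %ΔQ / %ΔP = (6440/30620) / (-4.5/27.95) = -1.3063…

-1.31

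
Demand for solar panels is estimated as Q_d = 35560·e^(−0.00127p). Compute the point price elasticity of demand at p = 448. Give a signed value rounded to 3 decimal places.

dQ_d/dp = −0.00127·Q_d = -25.5664. At p = 448, Q_d = 20131.
Ed = (dQ_d/dp)·(p/Q_d) = (-25.5664) × (448/20131) = -0.56896

-0.569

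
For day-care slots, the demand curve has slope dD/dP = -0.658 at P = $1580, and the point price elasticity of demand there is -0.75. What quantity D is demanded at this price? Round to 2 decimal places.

Ed = (dD/dP)·(P/D) ⇒ D = (dD/dP)·P/Ed = (-0.658)·1580/(-0.75) = 1386.1866…

1386.19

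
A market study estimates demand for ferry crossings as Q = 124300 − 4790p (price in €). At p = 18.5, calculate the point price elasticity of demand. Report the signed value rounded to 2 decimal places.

-2.48

dQ/dp = −4790. At p = 18.5, Q = 124300 − 4790(18.5) = 35685.
Ed = (dQ/dp)·(p/Q) = −4790 × (18.5/35685) = -2.4832…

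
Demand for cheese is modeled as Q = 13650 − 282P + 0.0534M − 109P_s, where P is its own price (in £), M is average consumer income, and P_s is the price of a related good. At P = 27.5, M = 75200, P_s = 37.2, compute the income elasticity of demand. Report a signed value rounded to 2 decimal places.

At the given values, Q = 13650 − 282(27.5) + 0.0534(75200) − 109(37.2) = 5855.88.
∂Q/∂M = 0.0534.
E = (0.0534) × (75200/5855.88) = 0.6857…

0.69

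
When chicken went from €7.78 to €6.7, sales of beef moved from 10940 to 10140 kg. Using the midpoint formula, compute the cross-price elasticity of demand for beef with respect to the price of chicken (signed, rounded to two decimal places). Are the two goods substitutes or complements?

%ΔQ_{beef} = (10140 − 10940)/avg = -800/10540 = -0.075901…
%ΔP_{chicken} = (6.7 − 7.78)/avg = -1.08/7.24 = -0.149171…
E_cross = (-800/10540) / (-1.08/7.24) = 0.5088…
E_cross > 0 ⇒ the goods are substitutes.

0.51; substitutes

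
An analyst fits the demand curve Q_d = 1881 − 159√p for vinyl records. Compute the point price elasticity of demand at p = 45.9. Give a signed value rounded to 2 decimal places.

dQ_d/dp = −159/(2√p) = -11.7344. At p = 45.9, Q_d = 803.782.
Ed = (dQ_d/dp)·(p/Q_d) = (-11.7344) × (45.9/803.782) = -0.6700…

-0.67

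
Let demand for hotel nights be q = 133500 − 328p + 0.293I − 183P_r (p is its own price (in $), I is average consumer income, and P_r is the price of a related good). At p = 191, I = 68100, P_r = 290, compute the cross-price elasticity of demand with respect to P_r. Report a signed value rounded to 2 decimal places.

-1.41

At the given values, q = 133500 − 328(191) + 0.293(68100) − 183(290) = 37735.3.
∂q/∂P_r = -183.
E = (-183) × (290/37735.3) = -1.4063…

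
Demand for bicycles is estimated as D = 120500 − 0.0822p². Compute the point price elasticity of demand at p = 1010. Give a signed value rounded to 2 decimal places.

-4.58

dD/dp = −2·0.0822·p = -166.044. At p = 1010, D = 36647.78.
Ed = (dD/dp)·(p/D) = (-166.044) × (1010/36647.78) = -4.5761…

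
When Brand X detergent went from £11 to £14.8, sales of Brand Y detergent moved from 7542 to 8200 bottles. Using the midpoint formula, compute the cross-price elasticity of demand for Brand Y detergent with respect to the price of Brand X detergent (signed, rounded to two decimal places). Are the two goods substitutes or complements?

0.28; substitutes

%ΔQ_{Brand Y detergent} = (8200 − 7542)/avg = 658/7871 = 0.083598…
%ΔP_{Brand X detergent} = (14.8 − 11)/avg = 3.8/12.9 = 0.294573…
E_cross = (658/7871) / (3.8/12.9) = 0.2837…
E_cross > 0 ⇒ the goods are substitutes.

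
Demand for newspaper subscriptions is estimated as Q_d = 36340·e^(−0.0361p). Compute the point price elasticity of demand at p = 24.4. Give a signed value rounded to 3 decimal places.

-0.881

dQ_d/dp = −0.0361·Q_d = -543.686. At p = 24.4, Q_d = 15060.6.
Ed = (dQ_d/dp)·(p/Q_d) = (-543.686) × (24.4/15060.6) = -0.88084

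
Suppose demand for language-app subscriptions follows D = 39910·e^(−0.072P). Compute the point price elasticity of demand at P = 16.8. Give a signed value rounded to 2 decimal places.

-1.21

dD/dP = −0.072·D = -857.219. At P = 16.8, D = 11905.8.
Ed = (dD/dP)·(P/D) = (-857.219) × (16.8/11905.8) = -1.2096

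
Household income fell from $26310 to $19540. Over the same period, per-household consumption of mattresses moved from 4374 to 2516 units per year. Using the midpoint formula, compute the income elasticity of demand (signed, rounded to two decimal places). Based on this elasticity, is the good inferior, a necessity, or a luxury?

1.83; luxury

%ΔQ = (2516 − 4374)/[( 4374 + 2516)/2] = -1858/3445 = -0.539332…
%ΔIncome = (19540 − 26310)/[( 26310 + 19540)/2] = -6770/22925 = -0.295310…
E_income = (-1858/3445) / (-6770/22925) = 1.8263…
E_income > 1 ⇒ normal good, luxury.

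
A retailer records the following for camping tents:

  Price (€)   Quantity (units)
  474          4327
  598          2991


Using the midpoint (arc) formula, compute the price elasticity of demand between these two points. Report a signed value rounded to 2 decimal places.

%ΔQ = (2991 − 4327) / [(4327 + 2991)/2] = -1336/3659 = -0.365127…
%ΔP = (598 − 474) / [(474 + 598)/2] = 124/536 = 0.231343…
Arc Ed = %ΔQ / %ΔP = (-1336/3659) / (124/536) = -1.5782…

-1.58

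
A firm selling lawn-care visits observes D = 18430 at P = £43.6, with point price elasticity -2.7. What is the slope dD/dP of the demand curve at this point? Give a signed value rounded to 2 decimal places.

Ed = (dD/dP)·(P/D) ⇒ dD/dP = Ed·D/P = (-2.7)·18430/43.6 = -1141.3073…

-1141.31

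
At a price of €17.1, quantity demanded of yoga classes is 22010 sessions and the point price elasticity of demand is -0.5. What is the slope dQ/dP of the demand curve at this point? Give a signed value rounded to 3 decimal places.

-643.567

Ed = (dQ/dP)·(P/Q) ⇒ dQ/dP = Ed·Q/P = (-0.5)·22010/17.1 = -643.56725…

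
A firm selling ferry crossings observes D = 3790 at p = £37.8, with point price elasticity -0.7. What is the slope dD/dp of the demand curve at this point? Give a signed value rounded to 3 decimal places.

Ed = (dD/dp)·(p/D) ⇒ dD/dp = Ed·D/p = (-0.7)·3790/37.8 = -70.18518…

-70.185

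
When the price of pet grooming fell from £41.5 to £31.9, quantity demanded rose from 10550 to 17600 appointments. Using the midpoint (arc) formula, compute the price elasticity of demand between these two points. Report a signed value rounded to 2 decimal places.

%ΔQ = (17600 − 10550) / [(10550 + 17600)/2] = 7050/14075 = 0.500888…
%ΔP = (31.9 − 41.5) / [(41.5 + 31.9)/2] = -9.6/36.7 = -0.261580…
Arc Ed = %ΔQ / %ΔP = (7050/14075) / (-9.6/36.7) = -1.9148…

-1.91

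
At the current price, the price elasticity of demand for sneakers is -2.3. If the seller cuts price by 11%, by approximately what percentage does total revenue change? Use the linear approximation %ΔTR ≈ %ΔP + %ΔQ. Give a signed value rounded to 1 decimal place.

+14.3%

%ΔQ ≈ Ed × %ΔP = (-2.3) × (-11%) = +25.3000%
%ΔTR ≈ %ΔP + %ΔQ = (-11%) + (+25.3000%) = +14.3000%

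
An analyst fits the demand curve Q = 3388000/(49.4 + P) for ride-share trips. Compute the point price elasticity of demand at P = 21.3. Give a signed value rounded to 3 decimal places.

-0.301

dQ/dP = −3388000/(49.4 + P)² = -677.805. At P = 21.3, Q = 47920.8.
Ed = (dQ/dP)·(P/Q) = (-677.805) × (21.3/47920.8) = -0.30127…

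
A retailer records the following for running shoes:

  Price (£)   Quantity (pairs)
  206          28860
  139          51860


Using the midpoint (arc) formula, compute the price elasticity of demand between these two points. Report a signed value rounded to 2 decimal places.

%ΔQ = (51860 − 28860) / [(28860 + 51860)/2] = 23000/40360 = 0.569871…
%ΔP = (139 − 206) / [(206 + 139)/2] = -67/172.5 = -0.388405…
Arc Ed = %ΔQ / %ΔP = (23000/40360) / (-67/172.5) = -1.4672…

-1.47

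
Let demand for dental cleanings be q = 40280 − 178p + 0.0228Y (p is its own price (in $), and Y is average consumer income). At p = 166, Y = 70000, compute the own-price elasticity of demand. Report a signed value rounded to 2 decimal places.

-2.40

At the given values, q = 40280 − 178(166) + 0.0228(70000) = 12328.
∂q/∂p = −178.
E = (-178) × (166/12328) = -2.3968…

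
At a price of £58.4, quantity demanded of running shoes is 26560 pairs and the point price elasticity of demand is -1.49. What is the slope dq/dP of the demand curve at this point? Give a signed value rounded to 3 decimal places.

Ed = (dq/dP)·(P/q) ⇒ dq/dP = Ed·q/P = (-1.49)·26560/58.4 = -677.64383…

-677.644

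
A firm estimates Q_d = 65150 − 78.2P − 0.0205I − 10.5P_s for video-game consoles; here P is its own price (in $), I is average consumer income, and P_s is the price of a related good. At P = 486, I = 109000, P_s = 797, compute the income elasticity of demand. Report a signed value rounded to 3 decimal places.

-0.135

At the given values, Q_d = 65150 − 78.2(486) − 0.0205(109000) − 10.5(797) = 16541.8.
∂Q_d/∂I = -0.0205.
E = (-0.0205) × (109000/16541.8) = -0.13508…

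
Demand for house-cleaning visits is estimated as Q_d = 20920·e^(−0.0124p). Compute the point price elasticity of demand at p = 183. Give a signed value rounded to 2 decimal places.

-2.27

dQ_d/dp = −0.0124·Q_d = -26.8215. At p = 183, Q_d = 2163.02.
Ed = (dQ_d/dp)·(p/Q_d) = (-26.8215) × (183/2163.02) = -2.2692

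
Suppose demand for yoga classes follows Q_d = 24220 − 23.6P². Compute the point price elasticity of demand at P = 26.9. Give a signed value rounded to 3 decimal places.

dQ_d/dP = −2·23.6·P = -1269.68. At P = 26.9, Q_d = 7142.804.
Ed = (dQ_d/dP)·(P/Q_d) = (-1269.68) × (26.9/7142.804) = -4.78165…

-4.782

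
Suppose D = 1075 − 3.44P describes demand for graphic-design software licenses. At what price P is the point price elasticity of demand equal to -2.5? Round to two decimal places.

223.21

Ed = −3.44P/(1075 − 3.44P). Set this equal to -2.5:
3.44P = 2.5·(1075 − 3.44P) ⇒ 3.44P(1 + 2.5) = 2.5·1075
P = 2.5·1075 / (3.44·3.5) = 223.2142…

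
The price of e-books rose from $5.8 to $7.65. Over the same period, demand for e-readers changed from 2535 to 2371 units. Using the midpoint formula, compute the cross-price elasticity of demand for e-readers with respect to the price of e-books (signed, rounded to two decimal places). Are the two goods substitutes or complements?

-0.24; complements

%ΔQ_{e-readers} = (2371 − 2535)/avg = -164/2453 = -0.066856…
%ΔP_{e-books} = (7.65 − 5.8)/avg = 1.85/6.725 = 0.275092…
E_cross = (-164/2453) / (1.85/6.725) = -0.2430…
E_cross < 0 ⇒ the goods are complements.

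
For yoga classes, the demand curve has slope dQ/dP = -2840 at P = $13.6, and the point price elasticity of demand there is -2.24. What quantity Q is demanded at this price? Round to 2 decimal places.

Ed = (dQ/dP)·(P/Q) ⇒ Q = (dQ/dP)·P/Ed = (-2840)·13.6/(-2.24) = 17242.8571…

17242.86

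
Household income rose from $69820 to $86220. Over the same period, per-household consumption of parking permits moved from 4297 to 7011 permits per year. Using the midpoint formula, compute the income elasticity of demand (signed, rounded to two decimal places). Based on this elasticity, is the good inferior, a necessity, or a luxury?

%ΔQ = (7011 − 4297)/[( 4297 + 7011)/2] = 2714/5654 = 0.480014…
%ΔIncome = (86220 − 69820)/[( 69820 + 86220)/2] = 16400/78020 = 0.210202…
E_income = (2714/5654) / (16400/78020) = 2.2835…
E_income > 1 ⇒ normal good, luxury.

2.28; luxury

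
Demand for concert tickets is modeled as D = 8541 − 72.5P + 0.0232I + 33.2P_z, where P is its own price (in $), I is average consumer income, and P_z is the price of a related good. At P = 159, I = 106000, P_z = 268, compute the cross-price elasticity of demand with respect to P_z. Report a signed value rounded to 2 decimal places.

At the given values, D = 8541 − 72.5(159) + 0.0232(106000) + 33.2(268) = 8370.3.
∂D/∂P_z = 33.2.
E = (33.2) × (268/8370.3) = 1.0629…

1.06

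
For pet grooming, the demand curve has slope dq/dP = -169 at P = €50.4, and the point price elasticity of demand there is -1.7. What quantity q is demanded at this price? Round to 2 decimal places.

Ed = (dq/dP)·(P/q) ⇒ q = (dq/dP)·P/Ed = (-169)·50.4/(-1.7) = 5010.3529…

5010.35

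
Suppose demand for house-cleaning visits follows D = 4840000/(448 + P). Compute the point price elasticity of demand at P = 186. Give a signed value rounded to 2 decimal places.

-0.29

dD/dP = −4840000/(448 + P)² = -12.0411. At P = 186, D = 7634.07.
Ed = (dD/dP)·(P/D) = (-12.0411) × (186/7634.07) = -0.2933…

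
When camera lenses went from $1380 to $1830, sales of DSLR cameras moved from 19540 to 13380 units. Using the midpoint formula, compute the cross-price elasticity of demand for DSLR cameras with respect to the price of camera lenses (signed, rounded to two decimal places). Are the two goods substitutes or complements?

%ΔQ_{DSLR cameras} = (13380 − 19540)/avg = -6160/16460 = -0.374240…
%ΔP_{camera lenses} = (1830 − 1380)/avg = 450/1605 = 0.280373…
E_cross = (-6160/16460) / (450/1605) = -1.3347…
E_cross < 0 ⇒ the goods are complements.

-1.33; complements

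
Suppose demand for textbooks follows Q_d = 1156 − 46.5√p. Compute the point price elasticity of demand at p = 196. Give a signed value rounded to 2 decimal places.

-0.64

dQ_d/dp = −46.5/(2√p) = -1.66071. At p = 196, Q_d = 505.
Ed = (dQ_d/dp)·(p/Q_d) = (-1.66071) × (196/505) = -0.6445…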